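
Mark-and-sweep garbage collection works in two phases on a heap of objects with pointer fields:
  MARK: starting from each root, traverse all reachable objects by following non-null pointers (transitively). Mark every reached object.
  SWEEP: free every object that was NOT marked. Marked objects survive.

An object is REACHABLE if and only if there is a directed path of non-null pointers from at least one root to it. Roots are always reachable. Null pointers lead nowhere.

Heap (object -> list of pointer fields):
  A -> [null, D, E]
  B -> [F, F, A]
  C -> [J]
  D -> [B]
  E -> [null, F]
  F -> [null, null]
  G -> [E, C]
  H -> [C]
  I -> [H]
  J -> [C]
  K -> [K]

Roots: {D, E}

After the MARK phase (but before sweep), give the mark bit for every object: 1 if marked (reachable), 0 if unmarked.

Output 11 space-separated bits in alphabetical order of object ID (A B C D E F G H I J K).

Roots: D E
Mark D: refs=B, marked=D
Mark E: refs=null F, marked=D E
Mark B: refs=F F A, marked=B D E
Mark F: refs=null null, marked=B D E F
Mark A: refs=null D E, marked=A B D E F
Unmarked (collected): C G H I J K

Answer: 1 1 0 1 1 1 0 0 0 0 0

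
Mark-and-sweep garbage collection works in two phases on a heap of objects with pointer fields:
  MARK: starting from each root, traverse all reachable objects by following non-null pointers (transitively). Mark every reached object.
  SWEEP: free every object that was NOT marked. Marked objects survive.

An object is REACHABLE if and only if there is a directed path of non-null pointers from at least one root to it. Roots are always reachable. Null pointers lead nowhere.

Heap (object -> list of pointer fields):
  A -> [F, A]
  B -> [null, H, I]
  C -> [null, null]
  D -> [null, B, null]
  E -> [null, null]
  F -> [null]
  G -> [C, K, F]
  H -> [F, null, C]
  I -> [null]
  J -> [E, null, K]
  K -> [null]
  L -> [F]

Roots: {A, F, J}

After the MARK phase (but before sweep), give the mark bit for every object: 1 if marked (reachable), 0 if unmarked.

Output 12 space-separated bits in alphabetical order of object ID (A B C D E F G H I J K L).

Answer: 1 0 0 0 1 1 0 0 0 1 1 0

Derivation:
Roots: A F J
Mark A: refs=F A, marked=A
Mark F: refs=null, marked=A F
Mark J: refs=E null K, marked=A F J
Mark E: refs=null null, marked=A E F J
Mark K: refs=null, marked=A E F J K
Unmarked (collected): B C D G H I L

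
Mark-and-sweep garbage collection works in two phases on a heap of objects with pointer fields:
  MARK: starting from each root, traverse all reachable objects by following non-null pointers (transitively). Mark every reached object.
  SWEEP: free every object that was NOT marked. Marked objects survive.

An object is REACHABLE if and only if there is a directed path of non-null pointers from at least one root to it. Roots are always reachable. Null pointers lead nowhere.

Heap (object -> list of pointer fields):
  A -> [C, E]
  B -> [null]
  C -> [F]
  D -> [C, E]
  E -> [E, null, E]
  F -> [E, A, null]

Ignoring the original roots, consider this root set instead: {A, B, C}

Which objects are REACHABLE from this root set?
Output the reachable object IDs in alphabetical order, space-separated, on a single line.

Answer: A B C E F

Derivation:
Roots: A B C
Mark A: refs=C E, marked=A
Mark B: refs=null, marked=A B
Mark C: refs=F, marked=A B C
Mark E: refs=E null E, marked=A B C E
Mark F: refs=E A null, marked=A B C E F
Unmarked (collected): D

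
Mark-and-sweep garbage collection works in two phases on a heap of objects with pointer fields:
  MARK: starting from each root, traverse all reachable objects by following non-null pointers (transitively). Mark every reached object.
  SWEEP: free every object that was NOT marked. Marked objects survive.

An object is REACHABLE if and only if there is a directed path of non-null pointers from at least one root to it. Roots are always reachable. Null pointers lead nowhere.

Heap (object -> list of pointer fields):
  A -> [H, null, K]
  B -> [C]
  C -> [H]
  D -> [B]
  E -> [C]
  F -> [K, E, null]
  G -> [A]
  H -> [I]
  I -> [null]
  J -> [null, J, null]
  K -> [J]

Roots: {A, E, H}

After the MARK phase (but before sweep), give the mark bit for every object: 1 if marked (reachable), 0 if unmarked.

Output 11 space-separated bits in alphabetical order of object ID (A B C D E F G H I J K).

Roots: A E H
Mark A: refs=H null K, marked=A
Mark E: refs=C, marked=A E
Mark H: refs=I, marked=A E H
Mark K: refs=J, marked=A E H K
Mark C: refs=H, marked=A C E H K
Mark I: refs=null, marked=A C E H I K
Mark J: refs=null J null, marked=A C E H I J K
Unmarked (collected): B D F G

Answer: 1 0 1 0 1 0 0 1 1 1 1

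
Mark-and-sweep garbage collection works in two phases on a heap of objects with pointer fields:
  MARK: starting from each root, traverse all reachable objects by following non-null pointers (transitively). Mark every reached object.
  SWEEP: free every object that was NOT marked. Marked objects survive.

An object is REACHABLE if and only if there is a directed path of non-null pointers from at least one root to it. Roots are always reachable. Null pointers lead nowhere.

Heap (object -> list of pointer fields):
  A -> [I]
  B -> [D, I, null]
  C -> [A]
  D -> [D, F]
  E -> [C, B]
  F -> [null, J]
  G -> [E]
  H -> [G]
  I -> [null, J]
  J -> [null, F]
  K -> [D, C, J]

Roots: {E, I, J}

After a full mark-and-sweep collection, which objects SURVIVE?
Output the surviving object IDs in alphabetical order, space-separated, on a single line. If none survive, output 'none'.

Answer: A B C D E F I J

Derivation:
Roots: E I J
Mark E: refs=C B, marked=E
Mark I: refs=null J, marked=E I
Mark J: refs=null F, marked=E I J
Mark C: refs=A, marked=C E I J
Mark B: refs=D I null, marked=B C E I J
Mark F: refs=null J, marked=B C E F I J
Mark A: refs=I, marked=A B C E F I J
Mark D: refs=D F, marked=A B C D E F I J
Unmarked (collected): G H K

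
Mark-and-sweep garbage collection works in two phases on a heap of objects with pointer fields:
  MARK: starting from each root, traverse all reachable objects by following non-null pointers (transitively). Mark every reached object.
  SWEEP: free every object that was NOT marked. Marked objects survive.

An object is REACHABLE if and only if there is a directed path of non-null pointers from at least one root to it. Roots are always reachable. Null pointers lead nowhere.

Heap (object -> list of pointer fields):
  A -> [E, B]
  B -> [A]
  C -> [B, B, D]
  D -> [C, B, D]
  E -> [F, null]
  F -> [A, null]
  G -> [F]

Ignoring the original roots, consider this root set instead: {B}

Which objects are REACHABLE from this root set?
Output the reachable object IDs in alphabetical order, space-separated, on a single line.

Answer: A B E F

Derivation:
Roots: B
Mark B: refs=A, marked=B
Mark A: refs=E B, marked=A B
Mark E: refs=F null, marked=A B E
Mark F: refs=A null, marked=A B E F
Unmarked (collected): C D G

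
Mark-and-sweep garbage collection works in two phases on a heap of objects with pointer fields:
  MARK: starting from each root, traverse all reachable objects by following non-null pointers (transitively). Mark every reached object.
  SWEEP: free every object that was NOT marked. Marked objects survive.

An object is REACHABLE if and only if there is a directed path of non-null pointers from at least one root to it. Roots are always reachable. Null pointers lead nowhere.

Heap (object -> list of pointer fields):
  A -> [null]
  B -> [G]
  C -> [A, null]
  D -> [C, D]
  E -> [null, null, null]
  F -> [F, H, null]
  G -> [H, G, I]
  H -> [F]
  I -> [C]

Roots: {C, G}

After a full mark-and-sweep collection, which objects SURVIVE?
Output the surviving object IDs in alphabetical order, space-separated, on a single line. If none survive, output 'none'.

Answer: A C F G H I

Derivation:
Roots: C G
Mark C: refs=A null, marked=C
Mark G: refs=H G I, marked=C G
Mark A: refs=null, marked=A C G
Mark H: refs=F, marked=A C G H
Mark I: refs=C, marked=A C G H I
Mark F: refs=F H null, marked=A C F G H I
Unmarked (collected): B D E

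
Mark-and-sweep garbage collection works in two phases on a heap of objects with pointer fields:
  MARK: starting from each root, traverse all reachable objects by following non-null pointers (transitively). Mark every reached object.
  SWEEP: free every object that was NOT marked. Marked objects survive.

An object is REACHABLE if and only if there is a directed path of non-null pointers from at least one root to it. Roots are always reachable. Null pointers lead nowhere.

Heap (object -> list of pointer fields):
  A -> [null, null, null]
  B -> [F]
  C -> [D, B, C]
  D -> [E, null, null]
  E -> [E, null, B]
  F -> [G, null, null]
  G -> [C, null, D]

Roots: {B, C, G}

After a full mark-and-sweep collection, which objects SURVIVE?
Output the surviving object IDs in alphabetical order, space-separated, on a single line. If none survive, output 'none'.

Answer: B C D E F G

Derivation:
Roots: B C G
Mark B: refs=F, marked=B
Mark C: refs=D B C, marked=B C
Mark G: refs=C null D, marked=B C G
Mark F: refs=G null null, marked=B C F G
Mark D: refs=E null null, marked=B C D F G
Mark E: refs=E null B, marked=B C D E F G
Unmarked (collected): A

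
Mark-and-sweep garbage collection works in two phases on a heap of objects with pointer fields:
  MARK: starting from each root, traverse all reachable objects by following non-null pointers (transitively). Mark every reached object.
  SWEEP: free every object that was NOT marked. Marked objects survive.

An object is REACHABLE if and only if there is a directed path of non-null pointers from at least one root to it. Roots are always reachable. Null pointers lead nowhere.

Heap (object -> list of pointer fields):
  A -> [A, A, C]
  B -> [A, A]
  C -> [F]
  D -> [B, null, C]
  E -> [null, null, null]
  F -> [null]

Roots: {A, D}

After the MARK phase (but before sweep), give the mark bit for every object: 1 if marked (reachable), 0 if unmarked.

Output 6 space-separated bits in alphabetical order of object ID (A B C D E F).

Answer: 1 1 1 1 0 1

Derivation:
Roots: A D
Mark A: refs=A A C, marked=A
Mark D: refs=B null C, marked=A D
Mark C: refs=F, marked=A C D
Mark B: refs=A A, marked=A B C D
Mark F: refs=null, marked=A B C D F
Unmarked (collected): E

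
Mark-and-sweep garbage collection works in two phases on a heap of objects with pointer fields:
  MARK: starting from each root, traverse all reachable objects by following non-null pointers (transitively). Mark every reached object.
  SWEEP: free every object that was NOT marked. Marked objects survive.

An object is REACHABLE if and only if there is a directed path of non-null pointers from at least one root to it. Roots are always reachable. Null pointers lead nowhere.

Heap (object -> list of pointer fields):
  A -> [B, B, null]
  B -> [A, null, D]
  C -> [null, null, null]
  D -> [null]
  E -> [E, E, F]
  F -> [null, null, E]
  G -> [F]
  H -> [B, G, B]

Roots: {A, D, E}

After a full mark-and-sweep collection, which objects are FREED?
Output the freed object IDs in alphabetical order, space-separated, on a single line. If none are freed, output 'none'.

Roots: A D E
Mark A: refs=B B null, marked=A
Mark D: refs=null, marked=A D
Mark E: refs=E E F, marked=A D E
Mark B: refs=A null D, marked=A B D E
Mark F: refs=null null E, marked=A B D E F
Unmarked (collected): C G H

Answer: C G H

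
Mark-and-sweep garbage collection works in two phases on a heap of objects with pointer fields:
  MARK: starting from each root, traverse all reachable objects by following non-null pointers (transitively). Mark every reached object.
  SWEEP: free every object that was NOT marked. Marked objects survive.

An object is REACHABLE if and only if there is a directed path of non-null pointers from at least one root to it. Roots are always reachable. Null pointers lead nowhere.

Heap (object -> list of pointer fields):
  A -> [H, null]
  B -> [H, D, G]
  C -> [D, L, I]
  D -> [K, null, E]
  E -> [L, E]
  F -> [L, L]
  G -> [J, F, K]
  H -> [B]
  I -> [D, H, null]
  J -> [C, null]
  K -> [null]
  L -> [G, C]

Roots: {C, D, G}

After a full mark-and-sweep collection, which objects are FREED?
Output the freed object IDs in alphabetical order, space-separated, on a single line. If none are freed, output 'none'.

Roots: C D G
Mark C: refs=D L I, marked=C
Mark D: refs=K null E, marked=C D
Mark G: refs=J F K, marked=C D G
Mark L: refs=G C, marked=C D G L
Mark I: refs=D H null, marked=C D G I L
Mark K: refs=null, marked=C D G I K L
Mark E: refs=L E, marked=C D E G I K L
Mark J: refs=C null, marked=C D E G I J K L
Mark F: refs=L L, marked=C D E F G I J K L
Mark H: refs=B, marked=C D E F G H I J K L
Mark B: refs=H D G, marked=B C D E F G H I J K L
Unmarked (collected): A

Answer: A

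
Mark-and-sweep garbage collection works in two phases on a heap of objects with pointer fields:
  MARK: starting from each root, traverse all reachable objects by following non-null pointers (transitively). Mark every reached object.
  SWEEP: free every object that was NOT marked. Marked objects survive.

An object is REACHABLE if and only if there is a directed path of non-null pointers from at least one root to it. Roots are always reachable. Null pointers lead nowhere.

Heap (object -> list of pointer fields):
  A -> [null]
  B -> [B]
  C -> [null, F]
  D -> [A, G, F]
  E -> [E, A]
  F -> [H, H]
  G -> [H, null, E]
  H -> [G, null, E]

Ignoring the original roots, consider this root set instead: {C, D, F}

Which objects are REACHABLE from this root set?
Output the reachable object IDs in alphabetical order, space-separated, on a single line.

Answer: A C D E F G H

Derivation:
Roots: C D F
Mark C: refs=null F, marked=C
Mark D: refs=A G F, marked=C D
Mark F: refs=H H, marked=C D F
Mark A: refs=null, marked=A C D F
Mark G: refs=H null E, marked=A C D F G
Mark H: refs=G null E, marked=A C D F G H
Mark E: refs=E A, marked=A C D E F G H
Unmarked (collected): B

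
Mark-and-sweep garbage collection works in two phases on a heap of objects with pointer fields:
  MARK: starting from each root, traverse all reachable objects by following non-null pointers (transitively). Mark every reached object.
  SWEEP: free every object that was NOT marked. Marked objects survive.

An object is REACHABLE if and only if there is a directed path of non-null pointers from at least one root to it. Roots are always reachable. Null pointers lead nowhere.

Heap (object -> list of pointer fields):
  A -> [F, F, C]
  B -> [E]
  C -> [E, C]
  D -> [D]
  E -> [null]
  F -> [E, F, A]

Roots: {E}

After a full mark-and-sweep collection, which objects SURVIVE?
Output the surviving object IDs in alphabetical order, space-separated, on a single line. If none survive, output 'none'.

Roots: E
Mark E: refs=null, marked=E
Unmarked (collected): A B C D F

Answer: E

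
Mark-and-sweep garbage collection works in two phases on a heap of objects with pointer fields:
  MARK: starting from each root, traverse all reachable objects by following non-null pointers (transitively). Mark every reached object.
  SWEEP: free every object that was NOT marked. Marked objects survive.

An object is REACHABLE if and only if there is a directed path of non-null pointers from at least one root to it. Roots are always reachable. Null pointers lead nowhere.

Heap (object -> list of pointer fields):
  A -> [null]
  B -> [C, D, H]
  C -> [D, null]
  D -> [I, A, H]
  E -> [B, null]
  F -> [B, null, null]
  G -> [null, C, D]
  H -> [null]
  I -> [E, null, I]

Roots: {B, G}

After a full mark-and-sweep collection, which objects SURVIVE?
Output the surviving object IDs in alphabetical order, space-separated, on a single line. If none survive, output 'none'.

Answer: A B C D E G H I

Derivation:
Roots: B G
Mark B: refs=C D H, marked=B
Mark G: refs=null C D, marked=B G
Mark C: refs=D null, marked=B C G
Mark D: refs=I A H, marked=B C D G
Mark H: refs=null, marked=B C D G H
Mark I: refs=E null I, marked=B C D G H I
Mark A: refs=null, marked=A B C D G H I
Mark E: refs=B null, marked=A B C D E G H I
Unmarked (collected): F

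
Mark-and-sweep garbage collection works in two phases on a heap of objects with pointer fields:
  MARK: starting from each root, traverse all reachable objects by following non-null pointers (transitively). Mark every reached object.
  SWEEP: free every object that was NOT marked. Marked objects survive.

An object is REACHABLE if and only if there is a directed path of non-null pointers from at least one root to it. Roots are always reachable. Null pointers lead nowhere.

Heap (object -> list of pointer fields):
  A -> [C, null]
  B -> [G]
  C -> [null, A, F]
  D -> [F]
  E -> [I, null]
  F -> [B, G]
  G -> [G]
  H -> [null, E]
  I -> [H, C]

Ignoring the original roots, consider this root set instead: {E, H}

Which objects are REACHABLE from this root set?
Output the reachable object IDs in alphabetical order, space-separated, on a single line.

Answer: A B C E F G H I

Derivation:
Roots: E H
Mark E: refs=I null, marked=E
Mark H: refs=null E, marked=E H
Mark I: refs=H C, marked=E H I
Mark C: refs=null A F, marked=C E H I
Mark A: refs=C null, marked=A C E H I
Mark F: refs=B G, marked=A C E F H I
Mark B: refs=G, marked=A B C E F H I
Mark G: refs=G, marked=A B C E F G H I
Unmarked (collected): D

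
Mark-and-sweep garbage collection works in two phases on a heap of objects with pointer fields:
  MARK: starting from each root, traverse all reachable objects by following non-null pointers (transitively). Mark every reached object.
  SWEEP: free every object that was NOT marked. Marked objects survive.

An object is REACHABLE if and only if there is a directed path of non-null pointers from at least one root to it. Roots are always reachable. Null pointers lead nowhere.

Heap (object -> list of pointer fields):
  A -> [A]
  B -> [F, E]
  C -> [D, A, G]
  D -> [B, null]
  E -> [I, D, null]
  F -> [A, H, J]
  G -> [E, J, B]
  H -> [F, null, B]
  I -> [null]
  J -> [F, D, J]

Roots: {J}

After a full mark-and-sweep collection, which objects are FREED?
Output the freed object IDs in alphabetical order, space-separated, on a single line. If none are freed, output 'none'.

Answer: C G

Derivation:
Roots: J
Mark J: refs=F D J, marked=J
Mark F: refs=A H J, marked=F J
Mark D: refs=B null, marked=D F J
Mark A: refs=A, marked=A D F J
Mark H: refs=F null B, marked=A D F H J
Mark B: refs=F E, marked=A B D F H J
Mark E: refs=I D null, marked=A B D E F H J
Mark I: refs=null, marked=A B D E F H I J
Unmarked (collected): C G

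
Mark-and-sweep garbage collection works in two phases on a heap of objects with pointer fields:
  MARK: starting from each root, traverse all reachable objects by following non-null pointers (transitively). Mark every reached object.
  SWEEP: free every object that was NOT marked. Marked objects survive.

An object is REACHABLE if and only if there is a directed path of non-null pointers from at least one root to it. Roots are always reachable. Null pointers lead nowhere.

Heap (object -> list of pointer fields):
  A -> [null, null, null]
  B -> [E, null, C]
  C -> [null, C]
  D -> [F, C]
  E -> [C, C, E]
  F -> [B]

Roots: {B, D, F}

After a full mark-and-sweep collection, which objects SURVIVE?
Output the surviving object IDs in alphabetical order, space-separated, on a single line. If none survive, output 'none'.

Roots: B D F
Mark B: refs=E null C, marked=B
Mark D: refs=F C, marked=B D
Mark F: refs=B, marked=B D F
Mark E: refs=C C E, marked=B D E F
Mark C: refs=null C, marked=B C D E F
Unmarked (collected): A

Answer: B C D E F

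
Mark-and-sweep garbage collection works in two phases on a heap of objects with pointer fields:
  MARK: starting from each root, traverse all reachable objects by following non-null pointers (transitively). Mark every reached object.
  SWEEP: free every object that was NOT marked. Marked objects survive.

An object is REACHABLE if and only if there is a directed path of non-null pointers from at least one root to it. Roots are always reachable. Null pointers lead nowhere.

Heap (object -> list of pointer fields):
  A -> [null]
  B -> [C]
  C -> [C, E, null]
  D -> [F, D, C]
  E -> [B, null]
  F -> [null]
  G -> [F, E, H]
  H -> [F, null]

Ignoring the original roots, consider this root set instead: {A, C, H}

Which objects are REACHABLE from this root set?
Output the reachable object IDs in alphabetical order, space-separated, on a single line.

Answer: A B C E F H

Derivation:
Roots: A C H
Mark A: refs=null, marked=A
Mark C: refs=C E null, marked=A C
Mark H: refs=F null, marked=A C H
Mark E: refs=B null, marked=A C E H
Mark F: refs=null, marked=A C E F H
Mark B: refs=C, marked=A B C E F H
Unmarked (collected): D G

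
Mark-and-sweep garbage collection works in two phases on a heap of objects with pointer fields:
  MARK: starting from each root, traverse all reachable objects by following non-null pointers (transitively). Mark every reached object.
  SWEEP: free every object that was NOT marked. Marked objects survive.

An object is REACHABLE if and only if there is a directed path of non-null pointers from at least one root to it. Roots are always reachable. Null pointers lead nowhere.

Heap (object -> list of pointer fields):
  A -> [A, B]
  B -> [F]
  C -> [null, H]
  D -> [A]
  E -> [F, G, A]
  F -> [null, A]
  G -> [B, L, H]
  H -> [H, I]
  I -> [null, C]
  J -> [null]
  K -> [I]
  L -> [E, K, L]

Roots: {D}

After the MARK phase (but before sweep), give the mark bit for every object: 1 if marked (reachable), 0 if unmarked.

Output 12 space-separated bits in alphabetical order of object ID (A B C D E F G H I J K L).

Answer: 1 1 0 1 0 1 0 0 0 0 0 0

Derivation:
Roots: D
Mark D: refs=A, marked=D
Mark A: refs=A B, marked=A D
Mark B: refs=F, marked=A B D
Mark F: refs=null A, marked=A B D F
Unmarked (collected): C E G H I J K L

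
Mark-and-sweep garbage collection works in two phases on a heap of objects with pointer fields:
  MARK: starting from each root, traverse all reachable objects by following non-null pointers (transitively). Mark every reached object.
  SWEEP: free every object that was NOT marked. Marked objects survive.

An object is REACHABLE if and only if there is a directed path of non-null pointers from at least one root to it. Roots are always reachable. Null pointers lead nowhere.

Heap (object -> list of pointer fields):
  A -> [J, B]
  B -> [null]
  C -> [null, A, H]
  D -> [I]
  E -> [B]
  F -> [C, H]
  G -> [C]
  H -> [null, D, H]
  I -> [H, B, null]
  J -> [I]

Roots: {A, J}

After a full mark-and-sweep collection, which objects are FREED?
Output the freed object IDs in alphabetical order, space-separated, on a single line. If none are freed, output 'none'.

Roots: A J
Mark A: refs=J B, marked=A
Mark J: refs=I, marked=A J
Mark B: refs=null, marked=A B J
Mark I: refs=H B null, marked=A B I J
Mark H: refs=null D H, marked=A B H I J
Mark D: refs=I, marked=A B D H I J
Unmarked (collected): C E F G

Answer: C E F G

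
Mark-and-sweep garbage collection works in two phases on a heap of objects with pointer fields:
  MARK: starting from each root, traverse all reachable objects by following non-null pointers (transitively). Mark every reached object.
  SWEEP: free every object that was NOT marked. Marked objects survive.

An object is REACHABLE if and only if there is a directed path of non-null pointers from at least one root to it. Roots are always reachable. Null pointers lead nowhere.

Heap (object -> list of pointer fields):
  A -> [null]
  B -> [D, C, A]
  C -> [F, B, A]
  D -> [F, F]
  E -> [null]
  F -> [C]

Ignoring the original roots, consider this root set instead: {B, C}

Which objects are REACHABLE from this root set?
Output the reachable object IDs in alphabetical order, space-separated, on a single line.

Roots: B C
Mark B: refs=D C A, marked=B
Mark C: refs=F B A, marked=B C
Mark D: refs=F F, marked=B C D
Mark A: refs=null, marked=A B C D
Mark F: refs=C, marked=A B C D F
Unmarked (collected): E

Answer: A B C D F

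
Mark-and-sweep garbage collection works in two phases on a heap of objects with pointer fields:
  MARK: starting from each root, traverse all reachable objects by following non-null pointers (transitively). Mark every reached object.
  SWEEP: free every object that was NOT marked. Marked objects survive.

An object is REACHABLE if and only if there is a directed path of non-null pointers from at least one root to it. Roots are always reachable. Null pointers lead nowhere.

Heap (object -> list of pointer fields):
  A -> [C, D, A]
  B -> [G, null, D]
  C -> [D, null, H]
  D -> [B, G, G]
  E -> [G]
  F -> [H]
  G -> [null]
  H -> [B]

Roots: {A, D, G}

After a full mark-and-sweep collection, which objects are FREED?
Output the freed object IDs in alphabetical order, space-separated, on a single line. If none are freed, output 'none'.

Roots: A D G
Mark A: refs=C D A, marked=A
Mark D: refs=B G G, marked=A D
Mark G: refs=null, marked=A D G
Mark C: refs=D null H, marked=A C D G
Mark B: refs=G null D, marked=A B C D G
Mark H: refs=B, marked=A B C D G H
Unmarked (collected): E F

Answer: E F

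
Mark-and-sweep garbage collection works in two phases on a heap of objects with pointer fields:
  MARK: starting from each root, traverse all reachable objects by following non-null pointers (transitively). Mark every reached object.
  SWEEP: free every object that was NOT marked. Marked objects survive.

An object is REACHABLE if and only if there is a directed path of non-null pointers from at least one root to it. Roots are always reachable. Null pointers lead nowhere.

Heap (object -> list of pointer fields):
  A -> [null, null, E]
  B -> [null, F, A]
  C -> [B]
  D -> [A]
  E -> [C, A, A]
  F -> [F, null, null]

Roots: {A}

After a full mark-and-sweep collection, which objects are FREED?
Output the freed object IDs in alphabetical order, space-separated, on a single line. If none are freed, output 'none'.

Roots: A
Mark A: refs=null null E, marked=A
Mark E: refs=C A A, marked=A E
Mark C: refs=B, marked=A C E
Mark B: refs=null F A, marked=A B C E
Mark F: refs=F null null, marked=A B C E F
Unmarked (collected): D

Answer: D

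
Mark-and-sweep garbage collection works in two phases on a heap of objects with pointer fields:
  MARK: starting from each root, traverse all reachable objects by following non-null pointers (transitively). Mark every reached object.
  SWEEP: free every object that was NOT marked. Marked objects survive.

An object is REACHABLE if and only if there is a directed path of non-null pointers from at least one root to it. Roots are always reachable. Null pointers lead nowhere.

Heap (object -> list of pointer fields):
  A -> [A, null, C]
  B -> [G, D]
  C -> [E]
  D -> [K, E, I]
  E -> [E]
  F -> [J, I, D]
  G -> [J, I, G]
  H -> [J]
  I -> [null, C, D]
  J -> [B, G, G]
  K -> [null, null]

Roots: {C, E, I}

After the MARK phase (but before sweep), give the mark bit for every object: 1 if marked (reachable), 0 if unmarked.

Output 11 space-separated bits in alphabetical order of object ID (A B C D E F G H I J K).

Roots: C E I
Mark C: refs=E, marked=C
Mark E: refs=E, marked=C E
Mark I: refs=null C D, marked=C E I
Mark D: refs=K E I, marked=C D E I
Mark K: refs=null null, marked=C D E I K
Unmarked (collected): A B F G H J

Answer: 0 0 1 1 1 0 0 0 1 0 1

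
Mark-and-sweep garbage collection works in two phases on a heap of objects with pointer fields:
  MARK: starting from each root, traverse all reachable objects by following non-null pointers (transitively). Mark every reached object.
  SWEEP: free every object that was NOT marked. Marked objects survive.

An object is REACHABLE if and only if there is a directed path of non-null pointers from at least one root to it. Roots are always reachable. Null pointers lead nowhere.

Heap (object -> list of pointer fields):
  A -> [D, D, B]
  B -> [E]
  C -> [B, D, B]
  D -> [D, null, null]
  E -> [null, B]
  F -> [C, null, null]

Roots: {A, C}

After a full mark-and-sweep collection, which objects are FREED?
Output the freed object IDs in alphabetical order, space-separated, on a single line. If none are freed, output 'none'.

Roots: A C
Mark A: refs=D D B, marked=A
Mark C: refs=B D B, marked=A C
Mark D: refs=D null null, marked=A C D
Mark B: refs=E, marked=A B C D
Mark E: refs=null B, marked=A B C D E
Unmarked (collected): F

Answer: F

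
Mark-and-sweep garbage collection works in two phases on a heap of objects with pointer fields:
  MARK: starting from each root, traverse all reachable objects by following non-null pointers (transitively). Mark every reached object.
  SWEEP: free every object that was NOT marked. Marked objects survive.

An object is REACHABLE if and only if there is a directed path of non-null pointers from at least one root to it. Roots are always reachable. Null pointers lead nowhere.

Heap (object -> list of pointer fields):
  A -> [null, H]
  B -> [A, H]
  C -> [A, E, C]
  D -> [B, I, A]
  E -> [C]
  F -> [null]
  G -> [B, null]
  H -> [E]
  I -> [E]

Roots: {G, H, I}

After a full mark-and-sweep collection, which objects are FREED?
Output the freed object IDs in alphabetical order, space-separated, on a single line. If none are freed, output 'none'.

Roots: G H I
Mark G: refs=B null, marked=G
Mark H: refs=E, marked=G H
Mark I: refs=E, marked=G H I
Mark B: refs=A H, marked=B G H I
Mark E: refs=C, marked=B E G H I
Mark A: refs=null H, marked=A B E G H I
Mark C: refs=A E C, marked=A B C E G H I
Unmarked (collected): D F

Answer: D F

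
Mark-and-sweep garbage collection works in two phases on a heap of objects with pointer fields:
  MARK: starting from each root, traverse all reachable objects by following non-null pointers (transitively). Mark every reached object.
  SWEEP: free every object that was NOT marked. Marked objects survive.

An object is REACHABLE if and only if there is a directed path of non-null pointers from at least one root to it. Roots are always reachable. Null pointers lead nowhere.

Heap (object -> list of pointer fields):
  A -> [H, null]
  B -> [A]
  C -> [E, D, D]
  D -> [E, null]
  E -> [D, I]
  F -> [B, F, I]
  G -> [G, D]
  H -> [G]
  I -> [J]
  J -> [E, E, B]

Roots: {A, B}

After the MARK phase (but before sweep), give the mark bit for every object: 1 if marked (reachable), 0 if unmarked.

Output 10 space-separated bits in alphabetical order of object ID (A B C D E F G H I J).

Roots: A B
Mark A: refs=H null, marked=A
Mark B: refs=A, marked=A B
Mark H: refs=G, marked=A B H
Mark G: refs=G D, marked=A B G H
Mark D: refs=E null, marked=A B D G H
Mark E: refs=D I, marked=A B D E G H
Mark I: refs=J, marked=A B D E G H I
Mark J: refs=E E B, marked=A B D E G H I J
Unmarked (collected): C F

Answer: 1 1 0 1 1 0 1 1 1 1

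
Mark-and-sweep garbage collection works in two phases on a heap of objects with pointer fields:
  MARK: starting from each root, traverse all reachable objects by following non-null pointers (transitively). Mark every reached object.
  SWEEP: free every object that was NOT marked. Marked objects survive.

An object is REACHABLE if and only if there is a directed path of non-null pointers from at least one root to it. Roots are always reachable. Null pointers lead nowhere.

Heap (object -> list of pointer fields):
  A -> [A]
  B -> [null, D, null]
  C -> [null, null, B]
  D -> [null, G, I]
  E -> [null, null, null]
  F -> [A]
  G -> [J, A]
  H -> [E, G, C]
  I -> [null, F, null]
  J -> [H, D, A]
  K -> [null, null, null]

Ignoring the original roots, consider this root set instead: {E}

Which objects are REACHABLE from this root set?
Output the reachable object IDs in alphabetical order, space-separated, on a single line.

Roots: E
Mark E: refs=null null null, marked=E
Unmarked (collected): A B C D F G H I J K

Answer: E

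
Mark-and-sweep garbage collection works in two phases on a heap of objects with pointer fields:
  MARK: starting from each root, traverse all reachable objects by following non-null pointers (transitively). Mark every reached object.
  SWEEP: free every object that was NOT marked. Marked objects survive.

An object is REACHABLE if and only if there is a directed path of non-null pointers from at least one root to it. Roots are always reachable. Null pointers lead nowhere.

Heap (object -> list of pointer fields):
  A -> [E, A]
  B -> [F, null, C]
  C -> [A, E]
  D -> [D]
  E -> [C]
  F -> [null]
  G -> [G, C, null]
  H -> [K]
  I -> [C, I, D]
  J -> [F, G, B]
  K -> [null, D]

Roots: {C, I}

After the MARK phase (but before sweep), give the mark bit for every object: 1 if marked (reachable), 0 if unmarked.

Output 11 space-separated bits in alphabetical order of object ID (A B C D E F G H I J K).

Answer: 1 0 1 1 1 0 0 0 1 0 0

Derivation:
Roots: C I
Mark C: refs=A E, marked=C
Mark I: refs=C I D, marked=C I
Mark A: refs=E A, marked=A C I
Mark E: refs=C, marked=A C E I
Mark D: refs=D, marked=A C D E I
Unmarked (collected): B F G H J K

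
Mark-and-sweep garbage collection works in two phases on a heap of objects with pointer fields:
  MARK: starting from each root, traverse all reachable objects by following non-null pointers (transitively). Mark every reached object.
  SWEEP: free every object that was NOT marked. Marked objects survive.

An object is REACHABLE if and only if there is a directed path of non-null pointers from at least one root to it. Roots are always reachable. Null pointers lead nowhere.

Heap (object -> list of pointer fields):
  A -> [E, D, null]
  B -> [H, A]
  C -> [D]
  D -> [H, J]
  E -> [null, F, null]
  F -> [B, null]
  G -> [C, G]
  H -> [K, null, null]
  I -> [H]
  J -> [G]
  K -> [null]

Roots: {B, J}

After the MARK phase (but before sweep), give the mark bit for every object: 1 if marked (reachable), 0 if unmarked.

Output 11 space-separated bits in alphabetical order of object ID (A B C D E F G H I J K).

Answer: 1 1 1 1 1 1 1 1 0 1 1

Derivation:
Roots: B J
Mark B: refs=H A, marked=B
Mark J: refs=G, marked=B J
Mark H: refs=K null null, marked=B H J
Mark A: refs=E D null, marked=A B H J
Mark G: refs=C G, marked=A B G H J
Mark K: refs=null, marked=A B G H J K
Mark E: refs=null F null, marked=A B E G H J K
Mark D: refs=H J, marked=A B D E G H J K
Mark C: refs=D, marked=A B C D E G H J K
Mark F: refs=B null, marked=A B C D E F G H J K
Unmarked (collected): I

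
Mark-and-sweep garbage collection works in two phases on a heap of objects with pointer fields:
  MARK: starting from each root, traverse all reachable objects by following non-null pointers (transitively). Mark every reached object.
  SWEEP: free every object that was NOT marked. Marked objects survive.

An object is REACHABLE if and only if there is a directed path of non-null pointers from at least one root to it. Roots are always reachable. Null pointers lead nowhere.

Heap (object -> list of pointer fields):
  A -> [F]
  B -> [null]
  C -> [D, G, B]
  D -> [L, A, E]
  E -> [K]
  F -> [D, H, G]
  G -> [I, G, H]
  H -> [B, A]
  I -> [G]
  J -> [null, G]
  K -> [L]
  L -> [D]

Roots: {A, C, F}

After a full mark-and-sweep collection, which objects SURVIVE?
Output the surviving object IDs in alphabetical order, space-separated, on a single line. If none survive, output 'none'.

Answer: A B C D E F G H I K L

Derivation:
Roots: A C F
Mark A: refs=F, marked=A
Mark C: refs=D G B, marked=A C
Mark F: refs=D H G, marked=A C F
Mark D: refs=L A E, marked=A C D F
Mark G: refs=I G H, marked=A C D F G
Mark B: refs=null, marked=A B C D F G
Mark H: refs=B A, marked=A B C D F G H
Mark L: refs=D, marked=A B C D F G H L
Mark E: refs=K, marked=A B C D E F G H L
Mark I: refs=G, marked=A B C D E F G H I L
Mark K: refs=L, marked=A B C D E F G H I K L
Unmarked (collected): J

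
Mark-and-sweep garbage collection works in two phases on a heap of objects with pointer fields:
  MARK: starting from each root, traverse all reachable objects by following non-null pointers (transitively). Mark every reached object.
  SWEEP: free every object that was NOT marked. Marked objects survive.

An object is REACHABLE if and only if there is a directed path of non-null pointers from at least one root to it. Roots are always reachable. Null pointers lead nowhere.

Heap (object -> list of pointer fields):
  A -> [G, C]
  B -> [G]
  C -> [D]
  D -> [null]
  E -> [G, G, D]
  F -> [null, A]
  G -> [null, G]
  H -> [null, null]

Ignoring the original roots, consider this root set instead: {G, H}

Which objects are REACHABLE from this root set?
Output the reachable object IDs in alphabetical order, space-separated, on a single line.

Roots: G H
Mark G: refs=null G, marked=G
Mark H: refs=null null, marked=G H
Unmarked (collected): A B C D E F

Answer: G H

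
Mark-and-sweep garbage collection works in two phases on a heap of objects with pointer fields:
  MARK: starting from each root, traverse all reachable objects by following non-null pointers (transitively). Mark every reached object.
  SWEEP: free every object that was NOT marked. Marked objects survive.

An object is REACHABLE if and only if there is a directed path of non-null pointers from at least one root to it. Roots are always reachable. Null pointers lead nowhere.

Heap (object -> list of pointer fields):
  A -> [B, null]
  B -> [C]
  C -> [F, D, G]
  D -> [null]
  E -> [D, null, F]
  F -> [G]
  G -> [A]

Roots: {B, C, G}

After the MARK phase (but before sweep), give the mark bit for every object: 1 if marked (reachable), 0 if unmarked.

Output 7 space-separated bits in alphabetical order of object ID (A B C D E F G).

Roots: B C G
Mark B: refs=C, marked=B
Mark C: refs=F D G, marked=B C
Mark G: refs=A, marked=B C G
Mark F: refs=G, marked=B C F G
Mark D: refs=null, marked=B C D F G
Mark A: refs=B null, marked=A B C D F G
Unmarked (collected): E

Answer: 1 1 1 1 0 1 1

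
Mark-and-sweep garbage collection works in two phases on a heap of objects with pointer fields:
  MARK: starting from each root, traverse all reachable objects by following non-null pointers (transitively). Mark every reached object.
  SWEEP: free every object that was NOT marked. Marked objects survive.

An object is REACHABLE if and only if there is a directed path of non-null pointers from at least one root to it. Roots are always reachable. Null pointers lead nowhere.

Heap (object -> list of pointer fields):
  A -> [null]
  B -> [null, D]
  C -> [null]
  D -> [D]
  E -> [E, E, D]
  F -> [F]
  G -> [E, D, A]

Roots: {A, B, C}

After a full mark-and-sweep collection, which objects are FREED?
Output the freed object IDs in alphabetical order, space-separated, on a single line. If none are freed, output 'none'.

Answer: E F G

Derivation:
Roots: A B C
Mark A: refs=null, marked=A
Mark B: refs=null D, marked=A B
Mark C: refs=null, marked=A B C
Mark D: refs=D, marked=A B C D
Unmarked (collected): E F G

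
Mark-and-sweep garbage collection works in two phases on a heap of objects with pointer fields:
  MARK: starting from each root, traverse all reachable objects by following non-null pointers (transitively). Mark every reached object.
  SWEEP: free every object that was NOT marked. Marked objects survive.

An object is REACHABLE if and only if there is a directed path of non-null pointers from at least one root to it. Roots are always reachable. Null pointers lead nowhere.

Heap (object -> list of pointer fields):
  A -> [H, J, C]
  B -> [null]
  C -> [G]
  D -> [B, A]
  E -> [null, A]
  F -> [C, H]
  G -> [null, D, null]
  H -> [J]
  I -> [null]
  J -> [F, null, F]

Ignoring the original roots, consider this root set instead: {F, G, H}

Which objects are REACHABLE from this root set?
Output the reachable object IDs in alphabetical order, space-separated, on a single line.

Answer: A B C D F G H J

Derivation:
Roots: F G H
Mark F: refs=C H, marked=F
Mark G: refs=null D null, marked=F G
Mark H: refs=J, marked=F G H
Mark C: refs=G, marked=C F G H
Mark D: refs=B A, marked=C D F G H
Mark J: refs=F null F, marked=C D F G H J
Mark B: refs=null, marked=B C D F G H J
Mark A: refs=H J C, marked=A B C D F G H J
Unmarked (collected): E I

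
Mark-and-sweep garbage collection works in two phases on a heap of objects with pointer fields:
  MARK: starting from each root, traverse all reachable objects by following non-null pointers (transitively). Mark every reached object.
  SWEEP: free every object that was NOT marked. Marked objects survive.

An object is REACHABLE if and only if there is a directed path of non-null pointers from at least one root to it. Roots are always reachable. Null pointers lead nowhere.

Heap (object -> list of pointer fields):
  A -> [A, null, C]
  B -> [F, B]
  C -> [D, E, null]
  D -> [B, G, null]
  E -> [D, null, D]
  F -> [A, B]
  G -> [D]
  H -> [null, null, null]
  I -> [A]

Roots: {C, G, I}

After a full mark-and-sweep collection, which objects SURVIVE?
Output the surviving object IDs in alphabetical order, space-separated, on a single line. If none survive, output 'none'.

Roots: C G I
Mark C: refs=D E null, marked=C
Mark G: refs=D, marked=C G
Mark I: refs=A, marked=C G I
Mark D: refs=B G null, marked=C D G I
Mark E: refs=D null D, marked=C D E G I
Mark A: refs=A null C, marked=A C D E G I
Mark B: refs=F B, marked=A B C D E G I
Mark F: refs=A B, marked=A B C D E F G I
Unmarked (collected): H

Answer: A B C D E F G I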